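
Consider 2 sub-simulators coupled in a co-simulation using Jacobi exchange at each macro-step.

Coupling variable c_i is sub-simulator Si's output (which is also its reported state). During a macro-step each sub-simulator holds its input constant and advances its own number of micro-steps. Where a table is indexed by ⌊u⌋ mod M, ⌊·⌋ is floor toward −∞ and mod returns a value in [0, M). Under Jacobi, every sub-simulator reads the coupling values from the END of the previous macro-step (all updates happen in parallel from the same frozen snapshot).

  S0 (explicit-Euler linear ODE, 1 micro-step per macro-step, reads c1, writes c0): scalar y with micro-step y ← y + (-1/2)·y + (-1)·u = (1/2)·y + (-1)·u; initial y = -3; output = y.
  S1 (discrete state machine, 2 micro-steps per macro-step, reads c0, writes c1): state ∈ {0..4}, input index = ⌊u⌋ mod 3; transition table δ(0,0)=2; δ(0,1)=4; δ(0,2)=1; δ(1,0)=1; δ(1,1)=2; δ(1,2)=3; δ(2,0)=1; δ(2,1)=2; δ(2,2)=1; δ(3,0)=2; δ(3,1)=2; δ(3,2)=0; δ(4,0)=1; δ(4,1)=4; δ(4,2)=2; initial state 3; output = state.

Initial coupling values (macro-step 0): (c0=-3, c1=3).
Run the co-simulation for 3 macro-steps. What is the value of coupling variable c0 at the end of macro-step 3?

macro 1: S0 reads c1=3 → after 1×micro: -9/2; S1 reads c0=-3 → after 2×micro: 1 ⇒ (c0=-9/2, c1=1)
macro 2: S0 reads c1=1 → after 1×micro: -13/4; S1 reads c0=-9/2 → after 2×micro: 2 ⇒ (c0=-13/4, c1=2)
macro 3: S0 reads c1=2 → after 1×micro: -29/8; S1 reads c0=-13/4 → after 2×micro: 3 ⇒ (c0=-29/8, c1=3)

c0 at macro-step 3 = -29/8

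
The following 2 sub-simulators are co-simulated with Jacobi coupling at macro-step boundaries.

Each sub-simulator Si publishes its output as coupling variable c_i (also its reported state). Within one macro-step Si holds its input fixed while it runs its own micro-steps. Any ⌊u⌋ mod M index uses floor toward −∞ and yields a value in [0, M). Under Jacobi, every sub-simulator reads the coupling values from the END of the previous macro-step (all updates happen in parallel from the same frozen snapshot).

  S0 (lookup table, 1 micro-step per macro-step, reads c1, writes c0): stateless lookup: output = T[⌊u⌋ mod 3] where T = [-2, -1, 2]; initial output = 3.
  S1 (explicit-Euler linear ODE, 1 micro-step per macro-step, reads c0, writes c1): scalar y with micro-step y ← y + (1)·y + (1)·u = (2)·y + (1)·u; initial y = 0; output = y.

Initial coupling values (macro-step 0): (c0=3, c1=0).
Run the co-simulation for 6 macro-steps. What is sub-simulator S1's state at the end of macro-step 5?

S1 state at macro-step 5 = 20

macro 1: S0 reads c1=0 → after 1×micro: -2; S1 reads c0=3 → after 1×micro: 3 ⇒ (c0=-2, c1=3)
macro 2: S0 reads c1=3 → after 1×micro: -2; S1 reads c0=-2 → after 1×micro: 4 ⇒ (c0=-2, c1=4)
macro 3: S0 reads c1=4 → after 1×micro: -1; S1 reads c0=-2 → after 1×micro: 6 ⇒ (c0=-1, c1=6)
macro 4: S0 reads c1=6 → after 1×micro: -2; S1 reads c0=-1 → after 1×micro: 11 ⇒ (c0=-2, c1=11)
macro 5: S0 reads c1=11 → after 1×micro: 2; S1 reads c0=-2 → after 1×micro: 20 ⇒ (c0=2, c1=20)
macro 6: S0 reads c1=20 → after 1×micro: 2; S1 reads c0=2 → after 1×micro: 42 ⇒ (c0=2, c1=42)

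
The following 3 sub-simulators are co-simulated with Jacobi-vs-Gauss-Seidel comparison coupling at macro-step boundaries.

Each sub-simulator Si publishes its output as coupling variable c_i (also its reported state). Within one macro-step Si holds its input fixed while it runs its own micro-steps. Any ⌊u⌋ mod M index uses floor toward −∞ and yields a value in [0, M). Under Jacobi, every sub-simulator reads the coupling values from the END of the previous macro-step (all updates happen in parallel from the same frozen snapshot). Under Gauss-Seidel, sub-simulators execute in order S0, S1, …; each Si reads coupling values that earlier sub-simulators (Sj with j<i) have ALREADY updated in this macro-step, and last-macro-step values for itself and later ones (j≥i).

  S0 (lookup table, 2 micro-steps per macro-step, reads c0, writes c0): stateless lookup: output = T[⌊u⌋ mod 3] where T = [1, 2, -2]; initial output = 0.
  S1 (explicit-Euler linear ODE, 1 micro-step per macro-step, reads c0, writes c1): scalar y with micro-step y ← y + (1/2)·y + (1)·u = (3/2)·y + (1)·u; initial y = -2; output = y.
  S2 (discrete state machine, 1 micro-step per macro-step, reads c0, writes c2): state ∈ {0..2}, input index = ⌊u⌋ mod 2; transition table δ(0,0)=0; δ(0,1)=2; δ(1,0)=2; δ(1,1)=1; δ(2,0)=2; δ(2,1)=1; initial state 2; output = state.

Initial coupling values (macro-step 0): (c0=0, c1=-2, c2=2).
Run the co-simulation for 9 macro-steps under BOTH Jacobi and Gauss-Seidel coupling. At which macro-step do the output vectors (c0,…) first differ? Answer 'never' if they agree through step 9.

first divergence at macro-step: 1

[Jacobi] macro 1: S0 reads c0=0 → after 2×micro: 1; S1 reads c0=0 → after 1×micro: -3; S2 reads c0=0 → after 1×micro: 2 ⇒ (c0=1, c1=-3, c2=2)
[Jacobi] macro 2: S0 reads c0=1 → after 2×micro: 2; S1 reads c0=1 → after 1×micro: -7/2; S2 reads c0=1 → after 1×micro: 1 ⇒ (c0=2, c1=-7/2, c2=1)
[Jacobi] macro 3: S0 reads c0=2 → after 2×micro: -2; S1 reads c0=2 → after 1×micro: -13/4; S2 reads c0=2 → after 1×micro: 2 ⇒ (c0=-2, c1=-13/4, c2=2)
[Jacobi] macro 4: S0 reads c0=-2 → after 2×micro: 2; S1 reads c0=-2 → after 1×micro: -55/8; S2 reads c0=-2 → after 1×micro: 2 ⇒ (c0=2, c1=-55/8, c2=2)
[Jacobi] macro 5: S0 reads c0=2 → after 2×micro: -2; S1 reads c0=2 → after 1×micro: -133/16; S2 reads c0=2 → after 1×micro: 2 ⇒ (c0=-2, c1=-133/16, c2=2)
[Jacobi] macro 6: S0 reads c0=-2 → after 2×micro: 2; S1 reads c0=-2 → after 1×micro: -463/32; S2 reads c0=-2 → after 1×micro: 2 ⇒ (c0=2, c1=-463/32, c2=2)
[Jacobi] macro 7: S0 reads c0=2 → after 2×micro: -2; S1 reads c0=2 → after 1×micro: -1261/64; S2 reads c0=2 → after 1×micro: 2 ⇒ (c0=-2, c1=-1261/64, c2=2)
[Jacobi] macro 8: S0 reads c0=-2 → after 2×micro: 2; S1 reads c0=-2 → after 1×micro: -4039/128; S2 reads c0=-2 → after 1×micro: 2 ⇒ (c0=2, c1=-4039/128, c2=2)
[Jacobi] macro 9: S0 reads c0=2 → after 2×micro: -2; S1 reads c0=2 → after 1×micro: -11605/256; S2 reads c0=2 → after 1×micro: 2 ⇒ (c0=-2, c1=-11605/256, c2=2)
[Gauss-Seidel] macro 1: S0 reads c0=0 → after 2×micro: 1; S1 reads c0=1 → after 1×micro: -2; S2 reads c0=1 → after 1×micro: 1 ⇒ (c0=1, c1=-2, c2=1)
[Gauss-Seidel] macro 2: S0 reads c0=1 → after 2×micro: 2; S1 reads c0=2 → after 1×micro: -1; S2 reads c0=2 → after 1×micro: 2 ⇒ (c0=2, c1=-1, c2=2)
[Gauss-Seidel] macro 3: S0 reads c0=2 → after 2×micro: -2; S1 reads c0=-2 → after 1×micro: -7/2; S2 reads c0=-2 → after 1×micro: 2 ⇒ (c0=-2, c1=-7/2, c2=2)
[Gauss-Seidel] macro 4: S0 reads c0=-2 → after 2×micro: 2; S1 reads c0=2 → after 1×micro: -13/4; S2 reads c0=2 → after 1×micro: 2 ⇒ (c0=2, c1=-13/4, c2=2)
[Gauss-Seidel] macro 5: S0 reads c0=2 → after 2×micro: -2; S1 reads c0=-2 → after 1×micro: -55/8; S2 reads c0=-2 → after 1×micro: 2 ⇒ (c0=-2, c1=-55/8, c2=2)
[Gauss-Seidel] macro 6: S0 reads c0=-2 → after 2×micro: 2; S1 reads c0=2 → after 1×micro: -133/16; S2 reads c0=2 → after 1×micro: 2 ⇒ (c0=2, c1=-133/16, c2=2)
[Gauss-Seidel] macro 7: S0 reads c0=2 → after 2×micro: -2; S1 reads c0=-2 → after 1×micro: -463/32; S2 reads c0=-2 → after 1×micro: 2 ⇒ (c0=-2, c1=-463/32, c2=2)
[Gauss-Seidel] macro 8: S0 reads c0=-2 → after 2×micro: 2; S1 reads c0=2 → after 1×micro: -1261/64; S2 reads c0=2 → after 1×micro: 2 ⇒ (c0=2, c1=-1261/64, c2=2)
[Gauss-Seidel] macro 9: S0 reads c0=2 → after 2×micro: -2; S1 reads c0=-2 → after 1×micro: -4039/128; S2 reads c0=-2 → after 1×micro: 2 ⇒ (c0=-2, c1=-4039/128, c2=2)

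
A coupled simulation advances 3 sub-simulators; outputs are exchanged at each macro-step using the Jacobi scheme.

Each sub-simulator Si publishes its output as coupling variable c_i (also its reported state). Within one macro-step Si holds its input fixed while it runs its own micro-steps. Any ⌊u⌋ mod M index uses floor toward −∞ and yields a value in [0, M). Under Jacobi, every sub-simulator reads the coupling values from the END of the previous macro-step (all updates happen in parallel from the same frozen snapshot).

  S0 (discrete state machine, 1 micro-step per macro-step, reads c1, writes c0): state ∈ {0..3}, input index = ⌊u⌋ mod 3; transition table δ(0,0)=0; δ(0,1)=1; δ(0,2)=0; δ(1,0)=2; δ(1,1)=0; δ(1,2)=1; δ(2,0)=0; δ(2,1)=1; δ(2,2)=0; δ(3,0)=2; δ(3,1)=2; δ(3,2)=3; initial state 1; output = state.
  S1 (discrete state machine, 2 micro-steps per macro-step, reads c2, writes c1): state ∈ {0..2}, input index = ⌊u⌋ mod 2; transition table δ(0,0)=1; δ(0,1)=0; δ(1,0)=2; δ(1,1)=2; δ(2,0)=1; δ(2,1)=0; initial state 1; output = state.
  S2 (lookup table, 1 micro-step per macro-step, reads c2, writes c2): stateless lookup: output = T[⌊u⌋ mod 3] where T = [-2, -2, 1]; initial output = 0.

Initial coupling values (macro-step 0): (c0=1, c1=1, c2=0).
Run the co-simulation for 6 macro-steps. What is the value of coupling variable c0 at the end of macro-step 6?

c0 at macro-step 6 = 1

macro 1: S0 reads c1=1 → after 1×micro: 0; S1 reads c2=0 → after 2×micro: 1; S2 reads c2=0 → after 1×micro: -2 ⇒ (c0=0, c1=1, c2=-2)
macro 2: S0 reads c1=1 → after 1×micro: 1; S1 reads c2=-2 → after 2×micro: 1; S2 reads c2=-2 → after 1×micro: -2 ⇒ (c0=1, c1=1, c2=-2)
macro 3: S0 reads c1=1 → after 1×micro: 0; S1 reads c2=-2 → after 2×micro: 1; S2 reads c2=-2 → after 1×micro: -2 ⇒ (c0=0, c1=1, c2=-2)
macro 4: S0 reads c1=1 → after 1×micro: 1; S1 reads c2=-2 → after 2×micro: 1; S2 reads c2=-2 → after 1×micro: -2 ⇒ (c0=1, c1=1, c2=-2)
macro 5: S0 reads c1=1 → after 1×micro: 0; S1 reads c2=-2 → after 2×micro: 1; S2 reads c2=-2 → after 1×micro: -2 ⇒ (c0=0, c1=1, c2=-2)
macro 6: S0 reads c1=1 → after 1×micro: 1; S1 reads c2=-2 → after 2×micro: 1; S2 reads c2=-2 → after 1×micro: -2 ⇒ (c0=1, c1=1, c2=-2)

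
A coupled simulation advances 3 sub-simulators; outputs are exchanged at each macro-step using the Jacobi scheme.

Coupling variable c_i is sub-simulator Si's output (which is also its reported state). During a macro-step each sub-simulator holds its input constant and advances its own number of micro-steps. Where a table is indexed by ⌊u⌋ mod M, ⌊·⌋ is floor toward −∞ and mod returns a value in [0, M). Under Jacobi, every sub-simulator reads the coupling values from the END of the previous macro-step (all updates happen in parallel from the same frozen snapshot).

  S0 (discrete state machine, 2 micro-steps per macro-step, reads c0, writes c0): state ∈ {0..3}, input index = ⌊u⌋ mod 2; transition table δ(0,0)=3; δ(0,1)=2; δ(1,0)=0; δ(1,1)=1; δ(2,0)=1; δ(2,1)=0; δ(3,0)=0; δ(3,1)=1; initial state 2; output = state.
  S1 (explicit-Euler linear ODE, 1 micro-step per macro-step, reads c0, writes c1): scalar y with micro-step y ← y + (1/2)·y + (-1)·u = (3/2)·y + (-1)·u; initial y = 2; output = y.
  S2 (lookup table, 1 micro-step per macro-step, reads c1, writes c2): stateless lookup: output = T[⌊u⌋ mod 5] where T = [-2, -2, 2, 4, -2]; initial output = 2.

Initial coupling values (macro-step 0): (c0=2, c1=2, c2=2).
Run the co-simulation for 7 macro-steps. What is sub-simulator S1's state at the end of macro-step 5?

macro 1: S0 reads c0=2 → after 2×micro: 0; S1 reads c0=2 → after 1×micro: 1; S2 reads c1=2 → after 1×micro: 2 ⇒ (c0=0, c1=1, c2=2)
macro 2: S0 reads c0=0 → after 2×micro: 0; S1 reads c0=0 → after 1×micro: 3/2; S2 reads c1=1 → after 1×micro: -2 ⇒ (c0=0, c1=3/2, c2=-2)
macro 3: S0 reads c0=0 → after 2×micro: 0; S1 reads c0=0 → after 1×micro: 9/4; S2 reads c1=3/2 → after 1×micro: -2 ⇒ (c0=0, c1=9/4, c2=-2)
macro 4: S0 reads c0=0 → after 2×micro: 0; S1 reads c0=0 → after 1×micro: 27/8; S2 reads c1=9/4 → after 1×micro: 2 ⇒ (c0=0, c1=27/8, c2=2)
macro 5: S0 reads c0=0 → after 2×micro: 0; S1 reads c0=0 → after 1×micro: 81/16; S2 reads c1=27/8 → after 1×micro: 4 ⇒ (c0=0, c1=81/16, c2=4)
macro 6: S0 reads c0=0 → after 2×micro: 0; S1 reads c0=0 → after 1×micro: 243/32; S2 reads c1=81/16 → after 1×micro: -2 ⇒ (c0=0, c1=243/32, c2=-2)
macro 7: S0 reads c0=0 → after 2×micro: 0; S1 reads c0=0 → after 1×micro: 729/64; S2 reads c1=243/32 → after 1×micro: 2 ⇒ (c0=0, c1=729/64, c2=2)

S1 state at macro-step 5 = 81/16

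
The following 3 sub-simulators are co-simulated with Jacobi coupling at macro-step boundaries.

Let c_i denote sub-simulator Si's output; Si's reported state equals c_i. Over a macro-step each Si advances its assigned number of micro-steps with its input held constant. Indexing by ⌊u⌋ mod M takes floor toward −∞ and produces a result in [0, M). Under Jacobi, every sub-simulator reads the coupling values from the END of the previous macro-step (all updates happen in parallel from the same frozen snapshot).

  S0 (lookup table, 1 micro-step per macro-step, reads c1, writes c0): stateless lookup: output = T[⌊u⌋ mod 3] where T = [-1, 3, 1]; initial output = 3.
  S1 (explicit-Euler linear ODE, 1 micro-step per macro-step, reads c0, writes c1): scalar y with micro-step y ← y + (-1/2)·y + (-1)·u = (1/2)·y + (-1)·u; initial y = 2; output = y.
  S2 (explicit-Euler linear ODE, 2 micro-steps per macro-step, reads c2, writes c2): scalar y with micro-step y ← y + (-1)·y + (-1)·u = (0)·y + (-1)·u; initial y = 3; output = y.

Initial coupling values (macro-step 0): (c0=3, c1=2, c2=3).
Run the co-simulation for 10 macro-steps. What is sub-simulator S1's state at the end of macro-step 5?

S1 state at macro-step 5 = -7/2

macro 1: S0 reads c1=2 → after 1×micro: 1; S1 reads c0=3 → after 1×micro: -2; S2 reads c2=3 → after 2×micro: -3 ⇒ (c0=1, c1=-2, c2=-3)
macro 2: S0 reads c1=-2 → after 1×micro: 3; S1 reads c0=1 → after 1×micro: -2; S2 reads c2=-3 → after 2×micro: 3 ⇒ (c0=3, c1=-2, c2=3)
macro 3: S0 reads c1=-2 → after 1×micro: 3; S1 reads c0=3 → after 1×micro: -4; S2 reads c2=3 → after 2×micro: -3 ⇒ (c0=3, c1=-4, c2=-3)
macro 4: S0 reads c1=-4 → after 1×micro: 1; S1 reads c0=3 → after 1×micro: -5; S2 reads c2=-3 → after 2×micro: 3 ⇒ (c0=1, c1=-5, c2=3)
macro 5: S0 reads c1=-5 → after 1×micro: 3; S1 reads c0=1 → after 1×micro: -7/2; S2 reads c2=3 → after 2×micro: -3 ⇒ (c0=3, c1=-7/2, c2=-3)
macro 6: S0 reads c1=-7/2 → after 1×micro: 1; S1 reads c0=3 → after 1×micro: -19/4; S2 reads c2=-3 → after 2×micro: 3 ⇒ (c0=1, c1=-19/4, c2=3)
macro 7: S0 reads c1=-19/4 → after 1×micro: 3; S1 reads c0=1 → after 1×micro: -27/8; S2 reads c2=3 → after 2×micro: -3 ⇒ (c0=3, c1=-27/8, c2=-3)
macro 8: S0 reads c1=-27/8 → after 1×micro: 1; S1 reads c0=3 → after 1×micro: -75/16; S2 reads c2=-3 → after 2×micro: 3 ⇒ (c0=1, c1=-75/16, c2=3)
macro 9: S0 reads c1=-75/16 → after 1×micro: 3; S1 reads c0=1 → after 1×micro: -107/32; S2 reads c2=3 → after 2×micro: -3 ⇒ (c0=3, c1=-107/32, c2=-3)
macro 10: S0 reads c1=-107/32 → after 1×micro: 1; S1 reads c0=3 → after 1×micro: -299/64; S2 reads c2=-3 → after 2×micro: 3 ⇒ (c0=1, c1=-299/64, c2=3)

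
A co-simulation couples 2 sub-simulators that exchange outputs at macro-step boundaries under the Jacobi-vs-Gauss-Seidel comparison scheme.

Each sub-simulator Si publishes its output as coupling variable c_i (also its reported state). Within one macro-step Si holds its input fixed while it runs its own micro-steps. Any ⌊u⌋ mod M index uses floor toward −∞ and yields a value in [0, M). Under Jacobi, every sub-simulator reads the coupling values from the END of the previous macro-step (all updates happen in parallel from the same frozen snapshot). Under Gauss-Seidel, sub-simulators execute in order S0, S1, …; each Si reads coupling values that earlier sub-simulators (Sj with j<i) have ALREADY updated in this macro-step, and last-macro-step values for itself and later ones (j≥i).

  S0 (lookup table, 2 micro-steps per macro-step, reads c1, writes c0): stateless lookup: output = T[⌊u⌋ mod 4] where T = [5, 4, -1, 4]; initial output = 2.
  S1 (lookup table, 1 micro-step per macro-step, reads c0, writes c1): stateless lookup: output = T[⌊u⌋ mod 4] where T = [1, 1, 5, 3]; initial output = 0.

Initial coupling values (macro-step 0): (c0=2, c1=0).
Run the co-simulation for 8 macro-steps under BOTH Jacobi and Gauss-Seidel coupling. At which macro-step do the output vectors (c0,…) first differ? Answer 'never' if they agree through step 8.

first divergence at macro-step: 1

[Jacobi] macro 1: S0 reads c1=0 → after 2×micro: 5; S1 reads c0=2 → after 1×micro: 5 ⇒ (c0=5, c1=5)
[Jacobi] macro 2: S0 reads c1=5 → after 2×micro: 4; S1 reads c0=5 → after 1×micro: 1 ⇒ (c0=4, c1=1)
[Jacobi] macro 3: S0 reads c1=1 → after 2×micro: 4; S1 reads c0=4 → after 1×micro: 1 ⇒ (c0=4, c1=1)
[Jacobi] macro 4: S0 reads c1=1 → after 2×micro: 4; S1 reads c0=4 → after 1×micro: 1 ⇒ (c0=4, c1=1)
[Jacobi] macro 5: S0 reads c1=1 → after 2×micro: 4; S1 reads c0=4 → after 1×micro: 1 ⇒ (c0=4, c1=1)
[Jacobi] macro 6: S0 reads c1=1 → after 2×micro: 4; S1 reads c0=4 → after 1×micro: 1 ⇒ (c0=4, c1=1)
[Jacobi] macro 7: S0 reads c1=1 → after 2×micro: 4; S1 reads c0=4 → after 1×micro: 1 ⇒ (c0=4, c1=1)
[Jacobi] macro 8: S0 reads c1=1 → after 2×micro: 4; S1 reads c0=4 → after 1×micro: 1 ⇒ (c0=4, c1=1)
[Gauss-Seidel] macro 1: S0 reads c1=0 → after 2×micro: 5; S1 reads c0=5 → after 1×micro: 1 ⇒ (c0=5, c1=1)
[Gauss-Seidel] macro 2: S0 reads c1=1 → after 2×micro: 4; S1 reads c0=4 → after 1×micro: 1 ⇒ (c0=4, c1=1)
[Gauss-Seidel] macro 3: S0 reads c1=1 → after 2×micro: 4; S1 reads c0=4 → after 1×micro: 1 ⇒ (c0=4, c1=1)
[Gauss-Seidel] macro 4: S0 reads c1=1 → after 2×micro: 4; S1 reads c0=4 → after 1×micro: 1 ⇒ (c0=4, c1=1)
[Gauss-Seidel] macro 5: S0 reads c1=1 → after 2×micro: 4; S1 reads c0=4 → after 1×micro: 1 ⇒ (c0=4, c1=1)
[Gauss-Seidel] macro 6: S0 reads c1=1 → after 2×micro: 4; S1 reads c0=4 → after 1×micro: 1 ⇒ (c0=4, c1=1)
[Gauss-Seidel] macro 7: S0 reads c1=1 → after 2×micro: 4; S1 reads c0=4 → after 1×micro: 1 ⇒ (c0=4, c1=1)
[Gauss-Seidel] macro 8: S0 reads c1=1 → after 2×micro: 4; S1 reads c0=4 → after 1×micro: 1 ⇒ (c0=4, c1=1)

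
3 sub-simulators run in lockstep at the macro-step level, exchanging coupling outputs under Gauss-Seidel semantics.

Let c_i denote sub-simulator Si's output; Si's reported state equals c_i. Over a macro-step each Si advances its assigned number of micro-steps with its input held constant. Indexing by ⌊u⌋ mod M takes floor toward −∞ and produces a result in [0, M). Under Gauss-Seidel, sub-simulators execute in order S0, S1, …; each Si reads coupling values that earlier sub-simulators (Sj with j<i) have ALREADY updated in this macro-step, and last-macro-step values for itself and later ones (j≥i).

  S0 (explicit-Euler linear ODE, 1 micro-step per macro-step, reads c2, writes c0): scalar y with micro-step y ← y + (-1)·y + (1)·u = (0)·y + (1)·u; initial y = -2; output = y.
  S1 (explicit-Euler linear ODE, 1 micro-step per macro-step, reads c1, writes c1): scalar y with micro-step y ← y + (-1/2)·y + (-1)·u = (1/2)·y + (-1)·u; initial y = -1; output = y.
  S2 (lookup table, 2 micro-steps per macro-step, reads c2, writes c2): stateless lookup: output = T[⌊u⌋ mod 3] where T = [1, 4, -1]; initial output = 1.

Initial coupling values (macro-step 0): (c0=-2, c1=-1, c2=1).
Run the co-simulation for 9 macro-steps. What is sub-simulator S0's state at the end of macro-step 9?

macro 1: S0 reads c2=1 → after 1×micro: 1; S1 reads c1=-1 → after 1×micro: 1/2; S2 reads c2=1 → after 2×micro: 4 ⇒ (c0=1, c1=1/2, c2=4)
macro 2: S0 reads c2=4 → after 1×micro: 4; S1 reads c1=1/2 → after 1×micro: -1/4; S2 reads c2=4 → after 2×micro: 4 ⇒ (c0=4, c1=-1/4, c2=4)
macro 3: S0 reads c2=4 → after 1×micro: 4; S1 reads c1=-1/4 → after 1×micro: 1/8; S2 reads c2=4 → after 2×micro: 4 ⇒ (c0=4, c1=1/8, c2=4)
macro 4: S0 reads c2=4 → after 1×micro: 4; S1 reads c1=1/8 → after 1×micro: -1/16; S2 reads c2=4 → after 2×micro: 4 ⇒ (c0=4, c1=-1/16, c2=4)
macro 5: S0 reads c2=4 → after 1×micro: 4; S1 reads c1=-1/16 → after 1×micro: 1/32; S2 reads c2=4 → after 2×micro: 4 ⇒ (c0=4, c1=1/32, c2=4)
macro 6: S0 reads c2=4 → after 1×micro: 4; S1 reads c1=1/32 → after 1×micro: -1/64; S2 reads c2=4 → after 2×micro: 4 ⇒ (c0=4, c1=-1/64, c2=4)
macro 7: S0 reads c2=4 → after 1×micro: 4; S1 reads c1=-1/64 → after 1×micro: 1/128; S2 reads c2=4 → after 2×micro: 4 ⇒ (c0=4, c1=1/128, c2=4)
macro 8: S0 reads c2=4 → after 1×micro: 4; S1 reads c1=1/128 → after 1×micro: -1/256; S2 reads c2=4 → after 2×micro: 4 ⇒ (c0=4, c1=-1/256, c2=4)
macro 9: S0 reads c2=4 → after 1×micro: 4; S1 reads c1=-1/256 → after 1×micro: 1/512; S2 reads c2=4 → after 2×micro: 4 ⇒ (c0=4, c1=1/512, c2=4)

S0 state at macro-step 9 = 4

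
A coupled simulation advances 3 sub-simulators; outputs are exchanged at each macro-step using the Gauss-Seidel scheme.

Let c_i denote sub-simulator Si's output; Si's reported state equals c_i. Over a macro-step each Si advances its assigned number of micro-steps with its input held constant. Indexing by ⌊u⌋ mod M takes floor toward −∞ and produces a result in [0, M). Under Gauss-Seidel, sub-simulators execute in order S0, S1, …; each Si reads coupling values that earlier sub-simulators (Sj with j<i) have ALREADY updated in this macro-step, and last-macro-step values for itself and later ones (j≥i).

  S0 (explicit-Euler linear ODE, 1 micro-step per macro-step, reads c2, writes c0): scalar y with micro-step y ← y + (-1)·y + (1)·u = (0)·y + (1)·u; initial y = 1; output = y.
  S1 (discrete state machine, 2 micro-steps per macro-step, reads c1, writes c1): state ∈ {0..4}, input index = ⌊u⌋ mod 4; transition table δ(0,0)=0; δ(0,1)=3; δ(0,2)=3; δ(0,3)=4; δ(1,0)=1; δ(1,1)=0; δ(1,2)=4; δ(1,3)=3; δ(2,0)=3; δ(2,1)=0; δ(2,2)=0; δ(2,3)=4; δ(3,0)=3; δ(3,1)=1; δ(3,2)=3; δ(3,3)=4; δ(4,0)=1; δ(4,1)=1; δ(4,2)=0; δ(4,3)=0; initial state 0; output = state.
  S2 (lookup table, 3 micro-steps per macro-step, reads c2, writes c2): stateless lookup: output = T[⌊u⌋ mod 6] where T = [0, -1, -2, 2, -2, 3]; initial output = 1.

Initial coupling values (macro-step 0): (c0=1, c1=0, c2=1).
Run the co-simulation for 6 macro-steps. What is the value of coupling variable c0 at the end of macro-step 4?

c0 at macro-step 4 = 2

macro 1: S0 reads c2=1 → after 1×micro: 1; S1 reads c1=0 → after 2×micro: 0; S2 reads c2=1 → after 3×micro: -1 ⇒ (c0=1, c1=0, c2=-1)
macro 2: S0 reads c2=-1 → after 1×micro: -1; S1 reads c1=0 → after 2×micro: 0; S2 reads c2=-1 → after 3×micro: 3 ⇒ (c0=-1, c1=0, c2=3)
macro 3: S0 reads c2=3 → after 1×micro: 3; S1 reads c1=0 → after 2×micro: 0; S2 reads c2=3 → after 3×micro: 2 ⇒ (c0=3, c1=0, c2=2)
macro 4: S0 reads c2=2 → after 1×micro: 2; S1 reads c1=0 → after 2×micro: 0; S2 reads c2=2 → after 3×micro: -2 ⇒ (c0=2, c1=0, c2=-2)
macro 5: S0 reads c2=-2 → after 1×micro: -2; S1 reads c1=0 → after 2×micro: 0; S2 reads c2=-2 → after 3×micro: -2 ⇒ (c0=-2, c1=0, c2=-2)
macro 6: S0 reads c2=-2 → after 1×micro: -2; S1 reads c1=0 → after 2×micro: 0; S2 reads c2=-2 → after 3×micro: -2 ⇒ (c0=-2, c1=0, c2=-2)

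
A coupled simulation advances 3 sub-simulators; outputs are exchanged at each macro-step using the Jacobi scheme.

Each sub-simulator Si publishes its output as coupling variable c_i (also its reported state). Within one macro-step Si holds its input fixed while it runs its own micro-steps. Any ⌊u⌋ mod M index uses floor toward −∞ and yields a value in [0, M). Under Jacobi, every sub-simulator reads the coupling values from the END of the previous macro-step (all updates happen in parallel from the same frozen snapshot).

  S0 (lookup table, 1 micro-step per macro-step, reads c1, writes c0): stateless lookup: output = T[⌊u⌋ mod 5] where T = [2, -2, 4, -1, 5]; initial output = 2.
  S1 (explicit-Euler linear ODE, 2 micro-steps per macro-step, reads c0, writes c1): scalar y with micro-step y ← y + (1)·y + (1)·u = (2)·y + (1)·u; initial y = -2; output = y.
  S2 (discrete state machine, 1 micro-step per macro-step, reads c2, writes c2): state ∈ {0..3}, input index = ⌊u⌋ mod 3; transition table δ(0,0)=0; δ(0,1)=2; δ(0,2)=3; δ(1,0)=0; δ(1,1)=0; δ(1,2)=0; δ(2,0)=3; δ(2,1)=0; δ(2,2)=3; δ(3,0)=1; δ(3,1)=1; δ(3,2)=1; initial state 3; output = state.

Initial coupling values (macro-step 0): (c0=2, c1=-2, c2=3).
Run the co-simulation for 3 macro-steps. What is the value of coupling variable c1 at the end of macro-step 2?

macro 1: S0 reads c1=-2 → after 1×micro: -1; S1 reads c0=2 → after 2×micro: -2; S2 reads c2=3 → after 1×micro: 1 ⇒ (c0=-1, c1=-2, c2=1)
macro 2: S0 reads c1=-2 → after 1×micro: -1; S1 reads c0=-1 → after 2×micro: -11; S2 reads c2=1 → after 1×micro: 0 ⇒ (c0=-1, c1=-11, c2=0)
macro 3: S0 reads c1=-11 → after 1×micro: 5; S1 reads c0=-1 → after 2×micro: -47; S2 reads c2=0 → after 1×micro: 0 ⇒ (c0=5, c1=-47, c2=0)

c1 at macro-step 2 = -11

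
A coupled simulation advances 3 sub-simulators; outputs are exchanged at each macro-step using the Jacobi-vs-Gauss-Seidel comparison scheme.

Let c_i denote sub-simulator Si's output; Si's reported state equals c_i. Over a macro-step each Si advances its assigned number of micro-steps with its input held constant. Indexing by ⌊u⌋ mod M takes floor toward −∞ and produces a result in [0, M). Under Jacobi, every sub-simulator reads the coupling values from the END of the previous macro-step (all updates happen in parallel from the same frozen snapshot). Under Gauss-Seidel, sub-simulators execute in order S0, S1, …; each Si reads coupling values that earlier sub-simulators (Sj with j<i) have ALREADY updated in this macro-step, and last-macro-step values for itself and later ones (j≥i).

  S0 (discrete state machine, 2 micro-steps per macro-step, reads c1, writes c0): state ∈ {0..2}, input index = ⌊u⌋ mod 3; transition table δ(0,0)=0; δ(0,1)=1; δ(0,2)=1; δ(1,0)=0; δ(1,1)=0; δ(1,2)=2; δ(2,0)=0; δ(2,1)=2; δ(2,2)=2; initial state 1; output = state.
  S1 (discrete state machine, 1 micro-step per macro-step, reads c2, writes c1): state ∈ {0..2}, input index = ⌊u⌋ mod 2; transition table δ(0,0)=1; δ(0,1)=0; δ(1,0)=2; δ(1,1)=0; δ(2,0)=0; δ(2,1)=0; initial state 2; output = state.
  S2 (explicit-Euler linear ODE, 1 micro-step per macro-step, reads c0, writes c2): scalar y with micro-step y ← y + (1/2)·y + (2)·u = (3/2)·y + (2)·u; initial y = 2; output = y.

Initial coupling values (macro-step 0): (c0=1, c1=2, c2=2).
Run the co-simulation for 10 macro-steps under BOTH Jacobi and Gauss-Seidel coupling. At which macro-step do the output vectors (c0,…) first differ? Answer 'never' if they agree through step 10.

[Jacobi] macro 1: S0 reads c1=2 → after 2×micro: 2; S1 reads c2=2 → after 1×micro: 0; S2 reads c0=1 → after 1×micro: 5 ⇒ (c0=2, c1=0, c2=5)
[Jacobi] macro 2: S0 reads c1=0 → after 2×micro: 0; S1 reads c2=5 → after 1×micro: 0; S2 reads c0=2 → after 1×micro: 23/2 ⇒ (c0=0, c1=0, c2=23/2)
[Jacobi] macro 3: S0 reads c1=0 → after 2×micro: 0; S1 reads c2=23/2 → after 1×micro: 0; S2 reads c0=0 → after 1×micro: 69/4 ⇒ (c0=0, c1=0, c2=69/4)
[Jacobi] macro 4: S0 reads c1=0 → after 2×micro: 0; S1 reads c2=69/4 → after 1×micro: 0; S2 reads c0=0 → after 1×micro: 207/8 ⇒ (c0=0, c1=0, c2=207/8)
[Jacobi] macro 5: S0 reads c1=0 → after 2×micro: 0; S1 reads c2=207/8 → after 1×micro: 0; S2 reads c0=0 → after 1×micro: 621/16 ⇒ (c0=0, c1=0, c2=621/16)
[Jacobi] macro 6: S0 reads c1=0 → after 2×micro: 0; S1 reads c2=621/16 → after 1×micro: 1; S2 reads c0=0 → after 1×micro: 1863/32 ⇒ (c0=0, c1=1, c2=1863/32)
[Jacobi] macro 7: S0 reads c1=1 → after 2×micro: 0; S1 reads c2=1863/32 → after 1×micro: 2; S2 reads c0=0 → after 1×micro: 5589/64 ⇒ (c0=0, c1=2, c2=5589/64)
[Jacobi] macro 8: S0 reads c1=2 → after 2×micro: 2; S1 reads c2=5589/64 → after 1×micro: 0; S2 reads c0=0 → after 1×micro: 16767/128 ⇒ (c0=2, c1=0, c2=16767/128)
[Jacobi] macro 9: S0 reads c1=0 → after 2×micro: 0; S1 reads c2=16767/128 → after 1×micro: 1; S2 reads c0=2 → after 1×micro: 51325/256 ⇒ (c0=0, c1=1, c2=51325/256)
[Jacobi] macro 10: S0 reads c1=1 → after 2×micro: 0; S1 reads c2=51325/256 → after 1×micro: 2; S2 reads c0=0 → after 1×micro: 153975/512 ⇒ (c0=0, c1=2, c2=153975/512)
[Gauss-Seidel] macro 1: S0 reads c1=2 → after 2×micro: 2; S1 reads c2=2 → after 1×micro: 0; S2 reads c0=2 → after 1×micro: 7 ⇒ (c0=2, c1=0, c2=7)
[Gauss-Seidel] macro 2: S0 reads c1=0 → after 2×micro: 0; S1 reads c2=7 → after 1×micro: 0; S2 reads c0=0 → after 1×micro: 21/2 ⇒ (c0=0, c1=0, c2=21/2)
[Gauss-Seidel] macro 3: S0 reads c1=0 → after 2×micro: 0; S1 reads c2=21/2 → after 1×micro: 1; S2 reads c0=0 → after 1×micro: 63/4 ⇒ (c0=0, c1=1, c2=63/4)
[Gauss-Seidel] macro 4: S0 reads c1=1 → after 2×micro: 0; S1 reads c2=63/4 → after 1×micro: 0; S2 reads c0=0 → after 1×micro: 189/8 ⇒ (c0=0, c1=0, c2=189/8)
[Gauss-Seidel] macro 5: S0 reads c1=0 → after 2×micro: 0; S1 reads c2=189/8 → after 1×micro: 0; S2 reads c0=0 → after 1×micro: 567/16 ⇒ (c0=0, c1=0, c2=567/16)
[Gauss-Seidel] macro 6: S0 reads c1=0 → after 2×micro: 0; S1 reads c2=567/16 → after 1×micro: 0; S2 reads c0=0 → after 1×micro: 1701/32 ⇒ (c0=0, c1=0, c2=1701/32)
[Gauss-Seidel] macro 7: S0 reads c1=0 → after 2×micro: 0; S1 reads c2=1701/32 → after 1×micro: 0; S2 reads c0=0 → after 1×micro: 5103/64 ⇒ (c0=0, c1=0, c2=5103/64)
[Gauss-Seidel] macro 8: S0 reads c1=0 → after 2×micro: 0; S1 reads c2=5103/64 → after 1×micro: 0; S2 reads c0=0 → after 1×micro: 15309/128 ⇒ (c0=0, c1=0, c2=15309/128)
[Gauss-Seidel] macro 9: S0 reads c1=0 → after 2×micro: 0; S1 reads c2=15309/128 → after 1×micro: 0; S2 reads c0=0 → after 1×micro: 45927/256 ⇒ (c0=0, c1=0, c2=45927/256)
[Gauss-Seidel] macro 10: S0 reads c1=0 → after 2×micro: 0; S1 reads c2=45927/256 → after 1×micro: 0; S2 reads c0=0 → after 1×micro: 137781/512 ⇒ (c0=0, c1=0, c2=137781/512)

first divergence at macro-step: 1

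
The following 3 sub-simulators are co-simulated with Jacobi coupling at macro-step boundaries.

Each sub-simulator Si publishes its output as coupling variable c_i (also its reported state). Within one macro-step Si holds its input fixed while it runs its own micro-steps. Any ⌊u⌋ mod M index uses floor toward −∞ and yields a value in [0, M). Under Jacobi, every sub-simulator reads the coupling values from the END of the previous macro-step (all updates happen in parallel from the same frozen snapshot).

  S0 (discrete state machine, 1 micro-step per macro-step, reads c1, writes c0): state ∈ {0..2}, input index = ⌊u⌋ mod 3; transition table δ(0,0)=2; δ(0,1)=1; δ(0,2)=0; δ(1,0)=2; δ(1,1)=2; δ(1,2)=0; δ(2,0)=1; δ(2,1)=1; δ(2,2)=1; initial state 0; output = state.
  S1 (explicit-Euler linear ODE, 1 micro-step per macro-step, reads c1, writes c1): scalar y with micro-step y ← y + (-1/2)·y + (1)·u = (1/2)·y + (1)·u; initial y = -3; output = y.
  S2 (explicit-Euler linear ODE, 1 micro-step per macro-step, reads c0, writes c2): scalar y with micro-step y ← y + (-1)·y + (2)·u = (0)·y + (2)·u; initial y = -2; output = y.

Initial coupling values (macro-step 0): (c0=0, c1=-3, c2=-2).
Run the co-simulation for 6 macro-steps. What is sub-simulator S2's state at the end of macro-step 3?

macro 1: S0 reads c1=-3 → after 1×micro: 2; S1 reads c1=-3 → after 1×micro: -9/2; S2 reads c0=0 → after 1×micro: 0 ⇒ (c0=2, c1=-9/2, c2=0)
macro 2: S0 reads c1=-9/2 → after 1×micro: 1; S1 reads c1=-9/2 → after 1×micro: -27/4; S2 reads c0=2 → after 1×micro: 4 ⇒ (c0=1, c1=-27/4, c2=4)
macro 3: S0 reads c1=-27/4 → after 1×micro: 0; S1 reads c1=-27/4 → after 1×micro: -81/8; S2 reads c0=1 → after 1×micro: 2 ⇒ (c0=0, c1=-81/8, c2=2)
macro 4: S0 reads c1=-81/8 → after 1×micro: 1; S1 reads c1=-81/8 → after 1×micro: -243/16; S2 reads c0=0 → after 1×micro: 0 ⇒ (c0=1, c1=-243/16, c2=0)
macro 5: S0 reads c1=-243/16 → after 1×micro: 0; S1 reads c1=-243/16 → after 1×micro: -729/32; S2 reads c0=1 → after 1×micro: 2 ⇒ (c0=0, c1=-729/32, c2=2)
macro 6: S0 reads c1=-729/32 → after 1×micro: 1; S1 reads c1=-729/32 → after 1×micro: -2187/64; S2 reads c0=0 → after 1×micro: 0 ⇒ (c0=1, c1=-2187/64, c2=0)

S2 state at macro-step 3 = 2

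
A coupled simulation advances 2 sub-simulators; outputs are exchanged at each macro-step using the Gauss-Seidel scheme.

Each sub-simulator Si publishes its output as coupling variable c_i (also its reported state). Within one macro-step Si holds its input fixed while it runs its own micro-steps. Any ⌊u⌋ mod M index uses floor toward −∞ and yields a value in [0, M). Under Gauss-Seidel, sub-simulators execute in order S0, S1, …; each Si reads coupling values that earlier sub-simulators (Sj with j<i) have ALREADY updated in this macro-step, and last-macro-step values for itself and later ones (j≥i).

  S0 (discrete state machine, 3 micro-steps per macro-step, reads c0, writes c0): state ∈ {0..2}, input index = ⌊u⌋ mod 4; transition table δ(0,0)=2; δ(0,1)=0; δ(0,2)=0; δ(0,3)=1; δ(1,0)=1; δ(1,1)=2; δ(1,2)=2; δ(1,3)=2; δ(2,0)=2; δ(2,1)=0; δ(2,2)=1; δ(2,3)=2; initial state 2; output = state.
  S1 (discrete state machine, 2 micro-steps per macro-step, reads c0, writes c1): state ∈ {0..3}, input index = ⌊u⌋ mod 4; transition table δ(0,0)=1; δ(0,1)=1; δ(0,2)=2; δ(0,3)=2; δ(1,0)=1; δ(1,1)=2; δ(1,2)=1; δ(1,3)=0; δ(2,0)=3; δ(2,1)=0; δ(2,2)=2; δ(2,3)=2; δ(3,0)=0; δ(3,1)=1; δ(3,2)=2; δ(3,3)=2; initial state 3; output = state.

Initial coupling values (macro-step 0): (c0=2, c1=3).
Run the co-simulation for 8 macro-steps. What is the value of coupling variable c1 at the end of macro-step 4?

c1 at macro-step 4 = 1

macro 1: S0 reads c0=2 → after 3×micro: 1; S1 reads c0=1 → after 2×micro: 2 ⇒ (c0=1, c1=2)
macro 2: S0 reads c0=1 → after 3×micro: 0; S1 reads c0=0 → after 2×micro: 0 ⇒ (c0=0, c1=0)
macro 3: S0 reads c0=0 → after 3×micro: 2; S1 reads c0=2 → after 2×micro: 2 ⇒ (c0=2, c1=2)
macro 4: S0 reads c0=2 → after 3×micro: 1; S1 reads c0=1 → after 2×micro: 1 ⇒ (c0=1, c1=1)
macro 5: S0 reads c0=1 → after 3×micro: 0; S1 reads c0=0 → after 2×micro: 1 ⇒ (c0=0, c1=1)
macro 6: S0 reads c0=0 → after 3×micro: 2; S1 reads c0=2 → after 2×micro: 1 ⇒ (c0=2, c1=1)
macro 7: S0 reads c0=2 → after 3×micro: 1; S1 reads c0=1 → after 2×micro: 0 ⇒ (c0=1, c1=0)
macro 8: S0 reads c0=1 → after 3×micro: 0; S1 reads c0=0 → after 2×micro: 1 ⇒ (c0=0, c1=1)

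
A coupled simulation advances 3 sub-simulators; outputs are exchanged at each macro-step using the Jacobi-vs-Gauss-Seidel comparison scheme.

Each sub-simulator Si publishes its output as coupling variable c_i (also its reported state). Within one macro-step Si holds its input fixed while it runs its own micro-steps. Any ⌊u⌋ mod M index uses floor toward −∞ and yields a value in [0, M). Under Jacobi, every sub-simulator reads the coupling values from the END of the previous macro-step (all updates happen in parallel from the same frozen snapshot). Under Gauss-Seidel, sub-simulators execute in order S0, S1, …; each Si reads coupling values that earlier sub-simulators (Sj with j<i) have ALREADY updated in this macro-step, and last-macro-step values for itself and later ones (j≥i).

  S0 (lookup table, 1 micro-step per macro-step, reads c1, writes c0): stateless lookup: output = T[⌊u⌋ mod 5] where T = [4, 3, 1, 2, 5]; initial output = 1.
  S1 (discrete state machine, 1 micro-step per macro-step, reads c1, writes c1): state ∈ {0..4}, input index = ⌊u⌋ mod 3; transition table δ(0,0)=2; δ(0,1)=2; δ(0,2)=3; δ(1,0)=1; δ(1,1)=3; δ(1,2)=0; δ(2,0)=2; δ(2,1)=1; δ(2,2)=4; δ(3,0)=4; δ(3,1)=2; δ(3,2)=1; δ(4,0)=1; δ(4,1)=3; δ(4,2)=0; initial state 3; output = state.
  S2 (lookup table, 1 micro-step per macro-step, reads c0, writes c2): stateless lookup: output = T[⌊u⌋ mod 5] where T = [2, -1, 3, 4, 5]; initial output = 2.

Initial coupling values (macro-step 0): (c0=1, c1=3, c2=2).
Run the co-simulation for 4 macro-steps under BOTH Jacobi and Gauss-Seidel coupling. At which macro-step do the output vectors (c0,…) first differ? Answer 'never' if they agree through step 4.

[Jacobi] macro 1: S0 reads c1=3 → after 1×micro: 2; S1 reads c1=3 → after 1×micro: 4; S2 reads c0=1 → after 1×micro: -1 ⇒ (c0=2, c1=4, c2=-1)
[Jacobi] macro 2: S0 reads c1=4 → after 1×micro: 5; S1 reads c1=4 → after 1×micro: 3; S2 reads c0=2 → after 1×micro: 3 ⇒ (c0=5, c1=3, c2=3)
[Jacobi] macro 3: S0 reads c1=3 → after 1×micro: 2; S1 reads c1=3 → after 1×micro: 4; S2 reads c0=5 → after 1×micro: 2 ⇒ (c0=2, c1=4, c2=2)
[Jacobi] macro 4: S0 reads c1=4 → after 1×micro: 5; S1 reads c1=4 → after 1×micro: 3; S2 reads c0=2 → after 1×micro: 3 ⇒ (c0=5, c1=3, c2=3)
[Gauss-Seidel] macro 1: S0 reads c1=3 → after 1×micro: 2; S1 reads c1=3 → after 1×micro: 4; S2 reads c0=2 → after 1×micro: 3 ⇒ (c0=2, c1=4, c2=3)
[Gauss-Seidel] macro 2: S0 reads c1=4 → after 1×micro: 5; S1 reads c1=4 → after 1×micro: 3; S2 reads c0=5 → after 1×micro: 2 ⇒ (c0=5, c1=3, c2=2)
[Gauss-Seidel] macro 3: S0 reads c1=3 → after 1×micro: 2; S1 reads c1=3 → after 1×micro: 4; S2 reads c0=2 → after 1×micro: 3 ⇒ (c0=2, c1=4, c2=3)
[Gauss-Seidel] macro 4: S0 reads c1=4 → after 1×micro: 5; S1 reads c1=4 → after 1×micro: 3; S2 reads c0=5 → after 1×micro: 2 ⇒ (c0=5, c1=3, c2=2)

first divergence at macro-step: 1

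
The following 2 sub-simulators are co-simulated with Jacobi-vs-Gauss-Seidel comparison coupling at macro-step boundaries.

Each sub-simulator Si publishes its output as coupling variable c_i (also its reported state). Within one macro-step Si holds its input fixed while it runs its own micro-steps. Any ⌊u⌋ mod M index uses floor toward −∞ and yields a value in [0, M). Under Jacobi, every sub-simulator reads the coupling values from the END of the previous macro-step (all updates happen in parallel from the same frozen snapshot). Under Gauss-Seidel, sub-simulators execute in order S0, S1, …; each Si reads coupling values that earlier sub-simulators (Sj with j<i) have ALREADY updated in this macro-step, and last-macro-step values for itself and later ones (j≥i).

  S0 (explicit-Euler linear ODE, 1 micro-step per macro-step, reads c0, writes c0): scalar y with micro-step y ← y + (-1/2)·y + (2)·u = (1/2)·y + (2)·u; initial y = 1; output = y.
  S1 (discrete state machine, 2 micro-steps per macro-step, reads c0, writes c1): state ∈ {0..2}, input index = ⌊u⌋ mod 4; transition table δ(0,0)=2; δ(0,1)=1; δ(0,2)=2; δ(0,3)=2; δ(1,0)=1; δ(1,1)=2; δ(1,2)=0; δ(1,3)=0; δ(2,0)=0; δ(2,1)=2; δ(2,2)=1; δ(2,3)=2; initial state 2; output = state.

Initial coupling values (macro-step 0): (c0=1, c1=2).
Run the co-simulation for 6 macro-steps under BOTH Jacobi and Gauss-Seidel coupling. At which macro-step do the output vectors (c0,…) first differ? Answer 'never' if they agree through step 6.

first divergence at macro-step: 1

[Jacobi] macro 1: S0 reads c0=1 → after 1×micro: 5/2; S1 reads c0=1 → after 2×micro: 2 ⇒ (c0=5/2, c1=2)
[Jacobi] macro 2: S0 reads c0=5/2 → after 1×micro: 25/4; S1 reads c0=5/2 → after 2×micro: 0 ⇒ (c0=25/4, c1=0)
[Jacobi] macro 3: S0 reads c0=25/4 → after 1×micro: 125/8; S1 reads c0=25/4 → after 2×micro: 1 ⇒ (c0=125/8, c1=1)
[Jacobi] macro 4: S0 reads c0=125/8 → after 1×micro: 625/16; S1 reads c0=125/8 → after 2×micro: 2 ⇒ (c0=625/16, c1=2)
[Jacobi] macro 5: S0 reads c0=625/16 → after 1×micro: 3125/32; S1 reads c0=625/16 → after 2×micro: 2 ⇒ (c0=3125/32, c1=2)
[Jacobi] macro 6: S0 reads c0=3125/32 → after 1×micro: 15625/64; S1 reads c0=3125/32 → after 2×micro: 2 ⇒ (c0=15625/64, c1=2)
[Gauss-Seidel] macro 1: S0 reads c0=1 → after 1×micro: 5/2; S1 reads c0=5/2 → after 2×micro: 0 ⇒ (c0=5/2, c1=0)
[Gauss-Seidel] macro 2: S0 reads c0=5/2 → after 1×micro: 25/4; S1 reads c0=25/4 → after 2×micro: 1 ⇒ (c0=25/4, c1=1)
[Gauss-Seidel] macro 3: S0 reads c0=25/4 → after 1×micro: 125/8; S1 reads c0=125/8 → after 2×micro: 2 ⇒ (c0=125/8, c1=2)
[Gauss-Seidel] macro 4: S0 reads c0=125/8 → after 1×micro: 625/16; S1 reads c0=625/16 → after 2×micro: 2 ⇒ (c0=625/16, c1=2)
[Gauss-Seidel] macro 5: S0 reads c0=625/16 → after 1×micro: 3125/32; S1 reads c0=3125/32 → after 2×micro: 2 ⇒ (c0=3125/32, c1=2)
[Gauss-Seidel] macro 6: S0 reads c0=3125/32 → after 1×micro: 15625/64; S1 reads c0=15625/64 → after 2×micro: 2 ⇒ (c0=15625/64, c1=2)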